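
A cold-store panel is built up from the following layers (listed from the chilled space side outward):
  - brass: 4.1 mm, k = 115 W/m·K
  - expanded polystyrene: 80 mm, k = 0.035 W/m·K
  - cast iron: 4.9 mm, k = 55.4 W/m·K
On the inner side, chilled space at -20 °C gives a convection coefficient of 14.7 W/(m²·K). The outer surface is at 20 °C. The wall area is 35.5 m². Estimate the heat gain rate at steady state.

Thermal resistances in series:
R_inner film = 1/(h_i·A) = 1/(14.7×35.5) = 0.001916 K/W
R_brass = L/(kA) = 0.0041/(115×35.5) = 1.004×10^-6 K/W
R_expanded polystyrene = L/(kA) = 0.08/(0.035×35.5) = 0.06439 K/W
R_cast iron = L/(kA) = 0.0049/(55.4×35.5) = 2.491×10^-6 K/W
R_total = 0.06631 K/W
Q = ΔT / R_total = 40 / 0.06631

Q ≈ 603 W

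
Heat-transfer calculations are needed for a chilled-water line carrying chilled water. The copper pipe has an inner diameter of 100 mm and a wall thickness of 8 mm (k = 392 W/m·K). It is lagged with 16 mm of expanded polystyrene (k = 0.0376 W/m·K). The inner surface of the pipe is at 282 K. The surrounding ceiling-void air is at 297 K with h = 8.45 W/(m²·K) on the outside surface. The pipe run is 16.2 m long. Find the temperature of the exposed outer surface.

T ≈ 294 K

Per-layer cylindrical resistances, series-summed:
R_copper pipe wall = ln(58/50)/(2π×392×16.2) = 3.72×10^-6 K/W
R_expanded polystyrene = ln(74/58)/(2π×0.0376×16.2) = 0.06366 K/W
R_outer film = 1/(h_o·2πr_oL) = 1/(8.45×2π×0.074×16.2) = 0.01571 K/W
R_total = 0.07937 K/W
Q = ΔT/R_total = 15/0.07937
Q = 189 W
T_interface = T_inner + Q·ΣR(inner→interface) = 282 + 189×0.06366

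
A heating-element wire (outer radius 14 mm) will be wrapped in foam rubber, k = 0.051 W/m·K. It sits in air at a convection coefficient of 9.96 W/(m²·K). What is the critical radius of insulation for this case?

r_cr ≈ 5.12 mm

For a cylinder r_cr = k/h = 0.051/9.96
r_cr = 5.12 mm; since the bare radius (14 mm) is above r_cr, any added insulation will reduce heat loss.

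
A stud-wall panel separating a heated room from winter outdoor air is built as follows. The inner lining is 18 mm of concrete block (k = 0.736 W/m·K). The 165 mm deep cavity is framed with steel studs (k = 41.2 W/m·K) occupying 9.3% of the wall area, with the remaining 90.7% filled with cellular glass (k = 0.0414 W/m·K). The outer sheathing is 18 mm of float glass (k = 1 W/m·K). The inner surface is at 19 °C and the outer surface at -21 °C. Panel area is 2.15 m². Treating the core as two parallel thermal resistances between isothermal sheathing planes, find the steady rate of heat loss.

Sheathing layers in series; stud and cavity paths in parallel between them.
R_inner = 0.018/(0.736×2.15) = 0.01138 K/W
R_stud  = 0.165/(41.2×0.093×2.15) = 0.02003 K/W
R_cav   = 0.165/(0.0414×0.907×2.15) = 2.044 K/W
1/R_core = 1/R_stud + 1/R_cav → R_core = 0.01983 K/W
R_outer = 0.018/(1×2.15) = 0.008372 K/W
R_total = 0.03958 K/W
Q = ΔT/R_total = 40/0.03958

Q ≈ 1010 W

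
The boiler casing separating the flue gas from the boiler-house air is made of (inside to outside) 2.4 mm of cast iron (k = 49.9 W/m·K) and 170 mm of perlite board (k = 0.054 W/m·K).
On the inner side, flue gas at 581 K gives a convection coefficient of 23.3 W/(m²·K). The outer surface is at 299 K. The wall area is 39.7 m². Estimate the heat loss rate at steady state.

Q ≈ 3510 W

Thermal resistances in series:
R_inner film = 1/(h_i·A) = 1/(23.3×39.7) = 0.001081 K/W
R_cast iron = L/(kA) = 0.0024/(49.9×39.7) = 1.211×10^-6 K/W
R_perlite board = L/(kA) = 0.17/(0.054×39.7) = 0.0793 K/W
R_total = 0.08038 K/W
Q = ΔT / R_total = 282 / 0.08038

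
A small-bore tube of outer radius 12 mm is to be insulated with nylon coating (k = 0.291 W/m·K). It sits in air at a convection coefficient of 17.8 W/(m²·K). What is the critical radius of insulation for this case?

For a cylinder r_cr = k/h = 0.291/17.8
r_cr = 16.3 mm; since the bare radius (12 mm) is below r_cr, adding a thin layer of insulation will *increase* heat loss.

r_cr ≈ 16.3 mm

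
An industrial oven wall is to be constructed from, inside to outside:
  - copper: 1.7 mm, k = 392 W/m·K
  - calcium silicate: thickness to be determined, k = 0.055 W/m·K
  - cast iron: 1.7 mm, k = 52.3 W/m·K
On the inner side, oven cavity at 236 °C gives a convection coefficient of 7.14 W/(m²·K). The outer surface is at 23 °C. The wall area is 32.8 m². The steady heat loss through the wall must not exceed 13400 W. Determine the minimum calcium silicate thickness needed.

L ≈ 21 mm

Model the wall as resistances in series:
R_inner film = 1/(h_i·A) = 1/(7.14×32.8) = 0.00427 K/W
R_copper = L/(kA) = 0.0017/(392×32.8) = 1.322×10^-7 K/W
R_cast iron = L/(kA) = 0.0017/(52.3×32.8) = 9.91×10^-7 K/W
Sum of the known resistances R_other = 0.004271 K/W
Required total resistance R_tot = ΔT/Q_allow = 213/13400 = 0.0159 K/W
R_calcium silicate = R_tot − R_other = 0.01162 K/W
L = R·k·A = 0.01162×0.055×32.8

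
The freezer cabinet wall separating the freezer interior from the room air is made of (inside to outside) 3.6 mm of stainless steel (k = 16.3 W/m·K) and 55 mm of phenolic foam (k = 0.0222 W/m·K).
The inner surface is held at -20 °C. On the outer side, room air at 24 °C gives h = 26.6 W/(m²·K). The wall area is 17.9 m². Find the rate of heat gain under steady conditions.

Model the wall as resistances in series:
R_stainless steel = L/(kA) = 0.0036/(16.3×17.9) = 1.234×10^-5 K/W
R_phenolic foam = L/(kA) = 0.055/(0.0222×17.9) = 0.1384 K/W
R_outer film = 1/(h_o·A) = 1/(26.6×17.9) = 0.0021 K/W
R_total = 0.1405 K/W
Q = ΔT / R_total = 44 / 0.1405

Q ≈ 313 W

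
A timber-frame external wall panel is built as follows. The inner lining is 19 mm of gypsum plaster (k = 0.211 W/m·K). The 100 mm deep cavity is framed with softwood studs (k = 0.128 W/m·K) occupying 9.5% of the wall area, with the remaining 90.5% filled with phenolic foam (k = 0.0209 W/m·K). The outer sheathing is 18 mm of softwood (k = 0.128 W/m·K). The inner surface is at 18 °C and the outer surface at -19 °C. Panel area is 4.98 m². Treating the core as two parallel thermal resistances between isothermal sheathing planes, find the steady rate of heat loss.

Q ≈ 53.4 W

Sheathing layers in series; stud and cavity paths in parallel between them.
R_inner = 0.019/(0.211×4.98) = 0.01808 K/W
R_stud  = 0.1/(0.128×0.095×4.98) = 1.651 K/W
R_cav   = 0.1/(0.0209×0.905×4.98) = 1.062 K/W
1/R_core = 1/R_stud + 1/R_cav → R_core = 0.6462 K/W
R_outer = 0.018/(0.128×4.98) = 0.02824 K/W
R_total = 0.6925 K/W
Q = ΔT/R_total = 37/0.6925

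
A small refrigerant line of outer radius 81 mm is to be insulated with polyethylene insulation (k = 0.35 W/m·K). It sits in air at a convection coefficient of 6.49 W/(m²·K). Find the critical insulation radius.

For a cylinder r_cr = k/h = 0.35/6.49
r_cr = 53.9 mm; since the bare radius (81 mm) is above r_cr, any added insulation will reduce heat loss.

r_cr ≈ 53.9 mm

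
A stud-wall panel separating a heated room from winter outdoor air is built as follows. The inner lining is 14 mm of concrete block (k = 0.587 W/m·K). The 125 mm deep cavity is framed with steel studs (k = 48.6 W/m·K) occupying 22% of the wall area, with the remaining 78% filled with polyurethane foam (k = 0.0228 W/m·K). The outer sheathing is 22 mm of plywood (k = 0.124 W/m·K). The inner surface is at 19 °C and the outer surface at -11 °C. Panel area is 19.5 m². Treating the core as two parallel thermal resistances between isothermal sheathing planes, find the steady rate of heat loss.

Sheathing layers in series; stud and cavity paths in parallel between them.
R_inner = 0.014/(0.587×19.5) = 0.001223 K/W
R_stud  = 0.125/(48.6×0.22×19.5) = 5.995×10^-4 K/W
R_cav   = 0.125/(0.0228×0.78×19.5) = 0.3605 K/W
1/R_core = 1/R_stud + 1/R_cav → R_core = 5.985×10^-4 K/W
R_outer = 0.022/(0.124×19.5) = 0.009098 K/W
R_total = 0.01092 K/W
Q = ΔT/R_total = 30/0.01092

Q ≈ 2750 W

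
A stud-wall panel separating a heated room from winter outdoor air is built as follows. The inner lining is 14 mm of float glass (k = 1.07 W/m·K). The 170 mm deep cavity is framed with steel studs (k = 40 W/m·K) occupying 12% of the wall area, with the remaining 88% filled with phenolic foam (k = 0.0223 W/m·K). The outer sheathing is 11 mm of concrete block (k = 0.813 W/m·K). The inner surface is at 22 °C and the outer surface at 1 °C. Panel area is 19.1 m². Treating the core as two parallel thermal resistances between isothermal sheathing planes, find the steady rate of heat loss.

Q ≈ 6480 W

Sheathing layers in series; stud and cavity paths in parallel between them.
R_inner = 0.014/(1.07×19.1) = 6.85×10^-4 K/W
R_stud  = 0.17/(40×0.12×19.1) = 0.001854 K/W
R_cav   = 0.17/(0.0223×0.88×19.1) = 0.4536 K/W
1/R_core = 1/R_stud + 1/R_cav → R_core = 0.001847 K/W
R_outer = 0.011/(0.813×19.1) = 7.084×10^-4 K/W
R_total = 0.00324 K/W
Q = ΔT/R_total = 21/0.00324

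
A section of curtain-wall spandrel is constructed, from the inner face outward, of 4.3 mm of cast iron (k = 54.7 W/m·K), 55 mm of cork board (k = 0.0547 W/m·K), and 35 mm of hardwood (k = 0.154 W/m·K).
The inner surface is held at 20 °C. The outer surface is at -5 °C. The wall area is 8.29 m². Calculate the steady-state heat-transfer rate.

Q ≈ 168 W

Thermal resistances in series:
R_cast iron = L/(kA) = 0.0043/(54.7×8.29) = 9.483×10^-6 K/W
R_cork board = L/(kA) = 0.055/(0.0547×8.29) = 0.1213 K/W
R_hardwood = L/(kA) = 0.035/(0.154×8.29) = 0.02742 K/W
R_total = 0.1487 K/W
Q = ΔT / R_total = 25 / 0.1487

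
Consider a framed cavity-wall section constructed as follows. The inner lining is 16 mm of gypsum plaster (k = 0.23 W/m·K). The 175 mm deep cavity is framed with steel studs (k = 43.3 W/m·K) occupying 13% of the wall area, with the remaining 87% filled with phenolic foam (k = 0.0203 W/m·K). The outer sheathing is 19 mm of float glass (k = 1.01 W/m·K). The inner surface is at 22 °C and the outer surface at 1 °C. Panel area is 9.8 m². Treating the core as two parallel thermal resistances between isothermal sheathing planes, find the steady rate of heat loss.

Q ≈ 1720 W

Sheathing layers in series; stud and cavity paths in parallel between them.
R_inner = 0.016/(0.23×9.8) = 0.007098 K/W
R_stud  = 0.175/(43.3×0.13×9.8) = 0.003172 K/W
R_cav   = 0.175/(0.0203×0.87×9.8) = 1.011 K/W
1/R_core = 1/R_stud + 1/R_cav → R_core = 0.003162 K/W
R_outer = 0.019/(1.01×9.8) = 0.00192 K/W
R_total = 0.01218 K/W
Q = ΔT/R_total = 21/0.01218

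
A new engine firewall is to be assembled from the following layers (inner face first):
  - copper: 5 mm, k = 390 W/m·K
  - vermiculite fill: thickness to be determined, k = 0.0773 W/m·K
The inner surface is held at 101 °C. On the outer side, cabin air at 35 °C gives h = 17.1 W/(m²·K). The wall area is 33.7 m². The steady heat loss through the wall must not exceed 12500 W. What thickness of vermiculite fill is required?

L ≈ 9.23 mm

Model the wall as resistances in series:
R_copper = L/(kA) = 0.005/(390×33.7) = 3.804×10^-7 K/W
R_outer film = 1/(h_o·A) = 1/(17.1×33.7) = 0.001735 K/W
Sum of the known resistances R_other = 0.001736 K/W
Required total resistance R_tot = ΔT/Q_allow = 66/12500 = 0.00528 K/W
R_vermiculite fill = R_tot − R_other = 0.003544 K/W
L = R·k·A = 0.003544×0.0773×33.7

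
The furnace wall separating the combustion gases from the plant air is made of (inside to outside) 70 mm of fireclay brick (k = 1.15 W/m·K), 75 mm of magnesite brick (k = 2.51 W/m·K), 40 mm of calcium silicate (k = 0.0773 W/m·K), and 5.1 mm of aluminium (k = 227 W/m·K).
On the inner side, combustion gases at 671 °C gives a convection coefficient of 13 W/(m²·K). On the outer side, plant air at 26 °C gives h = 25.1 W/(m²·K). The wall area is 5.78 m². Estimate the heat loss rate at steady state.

Series thermal resistances:
R_inner film = 1/(h_i·A) = 1/(13×5.78) = 0.01331 K/W
R_fireclay brick = L/(kA) = 0.07/(1.15×5.78) = 0.01053 K/W
R_magnesite brick = L/(kA) = 0.075/(2.51×5.78) = 0.00517 K/W
R_calcium silicate = L/(kA) = 0.04/(0.0773×5.78) = 0.08953 K/W
R_aluminium = L/(kA) = 0.0051/(227×5.78) = 3.887×10^-6 K/W
R_outer film = 1/(h_o·A) = 1/(25.1×5.78) = 0.006893 K/W
R_total = 0.1254 K/W
Q = ΔT / R_total = 645 / 0.1254

Q ≈ 5140 W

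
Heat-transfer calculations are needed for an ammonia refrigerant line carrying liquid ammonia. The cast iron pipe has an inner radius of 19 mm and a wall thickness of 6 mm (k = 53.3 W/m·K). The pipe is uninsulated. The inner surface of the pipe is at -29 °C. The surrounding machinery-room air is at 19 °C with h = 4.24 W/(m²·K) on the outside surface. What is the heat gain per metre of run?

q′ ≈ 32 W/m

Radial resistances (cylindrical: R_cond = ln(r_o/r_i)/(2πkL), R_conv = 1/(h·2πrL)):
R_cast iron pipe wall = ln(25/19)/(2π×53.3×1) = 8.195×10^-4 K/W
R_outer film = 1/(h_o·2πr_oL) = 1/(4.24×2π×0.025×1) = 1.501 K/W
R_total = 1.502 K/W
Q = ΔT/R_total = 48/1.502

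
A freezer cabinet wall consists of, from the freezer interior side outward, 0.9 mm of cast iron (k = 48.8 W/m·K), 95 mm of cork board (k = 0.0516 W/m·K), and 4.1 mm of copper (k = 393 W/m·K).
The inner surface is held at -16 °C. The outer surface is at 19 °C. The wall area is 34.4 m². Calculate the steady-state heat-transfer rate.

Q ≈ 654 W

Using the resistance-network approach (series):
R_cast iron = L/(kA) = 0.0009/(48.8×34.4) = 5.361×10^-7 K/W
R_cork board = L/(kA) = 0.095/(0.0516×34.4) = 0.05352 K/W
R_copper = L/(kA) = 0.0041/(393×34.4) = 3.033×10^-7 K/W
R_total = 0.05352 K/W
Q = ΔT / R_total = 35 / 0.05352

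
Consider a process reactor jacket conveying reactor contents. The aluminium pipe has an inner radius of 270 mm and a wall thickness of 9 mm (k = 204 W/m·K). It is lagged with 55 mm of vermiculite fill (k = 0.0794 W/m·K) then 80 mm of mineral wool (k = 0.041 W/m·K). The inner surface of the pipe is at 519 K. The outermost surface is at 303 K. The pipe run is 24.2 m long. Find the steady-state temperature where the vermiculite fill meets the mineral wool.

Treating each annulus and film as a series resistance:
R_aluminium pipe wall = ln(279/270)/(2π×204×24.2) = 1.057×10^-6 K/W
R_vermiculite fill = ln(334/279)/(2π×0.0794×24.2) = 0.0149 K/W
R_mineral wool = ln(414/334)/(2π×0.041×24.2) = 0.03444 K/W
R_total = 0.04935 K/W
Q = ΔT/R_total = 216/0.04935
Q = 4380 W
T_interface = T_inner − Q·ΣR(inner→interface) = 519 − 4380×0.0149

T ≈ 454 K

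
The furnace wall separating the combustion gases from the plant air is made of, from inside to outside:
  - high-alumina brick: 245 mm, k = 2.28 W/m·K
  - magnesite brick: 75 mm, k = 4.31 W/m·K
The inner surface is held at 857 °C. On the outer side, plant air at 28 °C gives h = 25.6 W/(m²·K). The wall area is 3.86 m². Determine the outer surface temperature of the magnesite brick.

T ≈ 226 °C

Series thermal resistances:
R_high-alumina brick = L/(kA) = 0.245/(2.28×3.86) = 0.02784 K/W
R_magnesite brick = L/(kA) = 0.075/(4.31×3.86) = 0.004508 K/W
R_outer film = 1/(h_o·A) = 1/(25.6×3.86) = 0.01012 K/W
R_total = 0.04247 K/W;  Q = ΔT/R_total = 829/0.04247 = 19520 W
T_interface = T_inner − Q·ΣR(inner→interface) = 857 − 19500×0.03235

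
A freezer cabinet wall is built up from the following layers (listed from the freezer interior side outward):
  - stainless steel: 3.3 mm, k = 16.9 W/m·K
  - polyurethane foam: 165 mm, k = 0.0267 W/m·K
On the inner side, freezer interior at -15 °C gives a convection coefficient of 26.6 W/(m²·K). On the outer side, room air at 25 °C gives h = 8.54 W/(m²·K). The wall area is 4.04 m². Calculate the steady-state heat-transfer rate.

Q ≈ 25.5 W

Thermal resistances in series:
R_inner film = 1/(h_i·A) = 1/(26.6×4.04) = 0.009305 K/W
R_stainless steel = L/(kA) = 0.0033/(16.9×4.04) = 4.833×10^-5 K/W
R_polyurethane foam = L/(kA) = 0.165/(0.0267×4.04) = 1.53 K/W
R_outer film = 1/(h_o·A) = 1/(8.54×4.04) = 0.02898 K/W
R_total = 1.568 K/W
Q = ΔT / R_total = 40 / 1.568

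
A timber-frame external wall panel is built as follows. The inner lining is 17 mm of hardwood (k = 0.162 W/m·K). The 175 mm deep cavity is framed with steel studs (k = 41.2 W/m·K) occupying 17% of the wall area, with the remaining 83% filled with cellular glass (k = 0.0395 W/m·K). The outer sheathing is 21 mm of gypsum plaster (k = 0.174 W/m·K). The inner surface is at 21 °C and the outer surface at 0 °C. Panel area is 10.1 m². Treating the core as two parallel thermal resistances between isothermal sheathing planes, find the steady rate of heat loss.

Sheathing layers in series; stud and cavity paths in parallel between them.
R_inner = 0.017/(0.162×10.1) = 0.01039 K/W
R_stud  = 0.175/(41.2×0.17×10.1) = 0.002474 K/W
R_cav   = 0.175/(0.0395×0.83×10.1) = 0.5285 K/W
1/R_core = 1/R_stud + 1/R_cav → R_core = 0.002462 K/W
R_outer = 0.021/(0.174×10.1) = 0.01195 K/W
R_total = 0.0248 K/W
Q = ΔT/R_total = 21/0.0248

Q ≈ 847 W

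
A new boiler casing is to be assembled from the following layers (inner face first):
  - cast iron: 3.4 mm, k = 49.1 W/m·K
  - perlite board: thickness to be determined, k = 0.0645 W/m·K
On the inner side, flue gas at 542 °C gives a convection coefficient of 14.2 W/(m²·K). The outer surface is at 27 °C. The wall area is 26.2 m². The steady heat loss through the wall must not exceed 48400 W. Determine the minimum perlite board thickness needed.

Treating each layer as a thermal resistance in series:
R_inner film = 1/(h_i·A) = 1/(14.2×26.2) = 0.002688 K/W
R_cast iron = L/(kA) = 0.0034/(49.1×26.2) = 2.643×10^-6 K/W
Sum of the known resistances R_other = 0.002691 K/W
Required total resistance R_tot = ΔT/Q_allow = 515/48400 = 0.01064 K/W
R_perlite board = R_tot − R_other = 0.00795 K/W
L = R·k·A = 0.00795×0.0645×26.2

L ≈ 13.4 mm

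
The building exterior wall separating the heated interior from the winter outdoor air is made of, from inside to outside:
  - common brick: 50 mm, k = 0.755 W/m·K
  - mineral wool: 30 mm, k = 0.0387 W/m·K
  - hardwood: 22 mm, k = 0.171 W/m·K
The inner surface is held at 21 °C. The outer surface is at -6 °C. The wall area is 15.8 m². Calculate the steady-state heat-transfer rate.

Thermal resistances in series:
R_common brick = L/(kA) = 0.05/(0.755×15.8) = 0.004191 K/W
R_mineral wool = L/(kA) = 0.03/(0.0387×15.8) = 0.04906 K/W
R_hardwood = L/(kA) = 0.022/(0.171×15.8) = 0.008143 K/W
R_total = 0.0614 K/W
Q = ΔT / R_total = 27 / 0.0614

Q ≈ 440 W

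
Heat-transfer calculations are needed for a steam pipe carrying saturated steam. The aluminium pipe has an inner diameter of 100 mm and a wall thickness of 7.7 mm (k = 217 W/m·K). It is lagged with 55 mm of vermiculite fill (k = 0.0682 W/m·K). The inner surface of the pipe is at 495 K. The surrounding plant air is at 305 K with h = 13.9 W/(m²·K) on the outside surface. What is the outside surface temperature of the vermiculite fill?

T ≈ 317 K

Radial resistances (cylindrical: R_cond = ln(r_o/r_i)/(2πkL), R_conv = 1/(h·2πrL)):
R_aluminium pipe wall = ln(57.7/50)/(2π×217×1) = 1.051×10^-4 K/W
R_vermiculite fill = ln(112.7/57.7)/(2π×0.0682×1) = 1.562 K/W
R_outer film = 1/(h_o·2πr_oL) = 1/(13.9×2π×0.1127×1) = 0.1016 K/W
R_total = 1.664 K/W
Q = ΔT/R_total = 190/1.664
Q = 114 W/m
T_interface = T_inner − Q·ΣR(inner→interface) = 495 − 114×1.562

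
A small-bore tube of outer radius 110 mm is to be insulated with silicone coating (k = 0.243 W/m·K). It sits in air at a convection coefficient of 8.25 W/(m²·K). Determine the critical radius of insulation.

For a cylinder r_cr = k/h = 0.243/8.25
r_cr = 29.5 mm; since the bare radius (110 mm) is above r_cr, any added insulation will reduce heat loss.

r_cr ≈ 29.5 mm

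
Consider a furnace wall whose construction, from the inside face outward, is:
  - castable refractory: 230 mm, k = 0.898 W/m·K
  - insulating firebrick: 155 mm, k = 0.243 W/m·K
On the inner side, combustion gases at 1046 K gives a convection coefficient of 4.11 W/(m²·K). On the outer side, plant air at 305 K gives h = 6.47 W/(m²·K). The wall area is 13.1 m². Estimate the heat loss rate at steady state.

Q ≈ 7510 W

Using the resistance-network approach (series):
R_inner film = 1/(h_i·A) = 1/(4.11×13.1) = 0.01857 K/W
R_castable refractory = L/(kA) = 0.23/(0.898×13.1) = 0.01955 K/W
R_insulating firebrick = L/(kA) = 0.155/(0.243×13.1) = 0.04869 K/W
R_outer film = 1/(h_o·A) = 1/(6.47×13.1) = 0.0118 K/W
R_total = 0.09861 K/W
Q = ΔT / R_total = 741 / 0.09861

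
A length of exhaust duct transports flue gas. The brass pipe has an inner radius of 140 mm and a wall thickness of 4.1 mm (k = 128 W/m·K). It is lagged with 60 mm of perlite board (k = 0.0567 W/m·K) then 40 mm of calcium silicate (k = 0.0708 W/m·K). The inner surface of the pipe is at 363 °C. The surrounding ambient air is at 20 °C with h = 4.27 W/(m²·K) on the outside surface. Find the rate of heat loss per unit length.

q′ ≈ 224 W/m

Per-layer cylindrical resistances, series-summed:
R_brass pipe wall = ln(144.1/140)/(2π×128×1) = 3.589×10^-5 K/W
R_perlite board = ln(204.1/144.1)/(2π×0.0567×1) = 0.9771 K/W
R_calcium silicate = ln(244.1/204.1)/(2π×0.0708×1) = 0.4023 K/W
R_outer film = 1/(h_o·2πr_oL) = 1/(4.27×2π×0.2441×1) = 0.1527 K/W
R_total = 1.532 K/W
Q = ΔT/R_total = 343/1.532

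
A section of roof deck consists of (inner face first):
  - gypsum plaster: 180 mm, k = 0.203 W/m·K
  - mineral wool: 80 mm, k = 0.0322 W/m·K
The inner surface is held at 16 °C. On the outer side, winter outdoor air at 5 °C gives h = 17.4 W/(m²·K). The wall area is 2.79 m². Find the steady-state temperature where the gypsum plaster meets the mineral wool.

Series thermal resistances:
R_gypsum plaster = L/(kA) = 0.18/(0.203×2.79) = 0.3178 K/W
R_mineral wool = L/(kA) = 0.08/(0.0322×2.79) = 0.8905 K/W
R_outer film = 1/(h_o·A) = 1/(17.4×2.79) = 0.0206 K/W
R_total = 1.229 K/W;  Q = ΔT/R_total = 11/1.229 = 8.951 W
T_interface = T_inner − Q·ΣR(inner→interface) = 16 − 8.95×0.3178

T ≈ 13.2 °C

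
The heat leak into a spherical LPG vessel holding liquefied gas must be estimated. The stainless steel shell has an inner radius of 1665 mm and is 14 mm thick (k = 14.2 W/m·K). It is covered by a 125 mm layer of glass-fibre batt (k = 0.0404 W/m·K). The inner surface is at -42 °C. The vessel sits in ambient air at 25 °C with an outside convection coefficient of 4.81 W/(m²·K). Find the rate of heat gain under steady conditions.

Q ≈ 775 W

For a spherical shell R = (1/r₁ − 1/r₂)/(4πk); film R = 1/(h·4πr²). In series:
R_stainless steel shell = (1/1.665 − 1/1.679)/(4π×14.2) = 2.806×10^-5 K/W
R_glass-fibre batt = (1/1.679 − 1/1.804)/(4π×0.0404) = 0.08129 K/W
R_outer film = 1/(h·4πr_o²) = 1/(4.81×4π×1.804²) = 0.005084 K/W
R_total = 0.0864 K/W
Q = ΔT/R_total = 67/0.0864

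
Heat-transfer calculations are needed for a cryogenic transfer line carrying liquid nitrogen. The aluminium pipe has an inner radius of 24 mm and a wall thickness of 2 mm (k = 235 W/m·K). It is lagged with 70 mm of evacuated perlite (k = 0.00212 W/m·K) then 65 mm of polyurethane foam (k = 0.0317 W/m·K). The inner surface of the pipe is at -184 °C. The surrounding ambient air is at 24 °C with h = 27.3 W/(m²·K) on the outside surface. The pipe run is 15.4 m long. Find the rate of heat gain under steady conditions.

Treating each annulus and film as a series resistance:
R_aluminium pipe wall = ln(26/24)/(2π×235×15.4) = 3.52×10^-6 K/W
R_evacuated perlite = ln(96/26)/(2π×0.00212×15.4) = 6.368 K/W
R_polyurethane foam = ln(161/96)/(2π×0.0317×15.4) = 0.1686 K/W
R_outer film = 1/(h_o·2πr_oL) = 1/(27.3×2π×0.161×15.4) = 0.002351 K/W
R_total = 6.539 K/W
Q = ΔT/R_total = 208/6.539

Q ≈ 31.8 W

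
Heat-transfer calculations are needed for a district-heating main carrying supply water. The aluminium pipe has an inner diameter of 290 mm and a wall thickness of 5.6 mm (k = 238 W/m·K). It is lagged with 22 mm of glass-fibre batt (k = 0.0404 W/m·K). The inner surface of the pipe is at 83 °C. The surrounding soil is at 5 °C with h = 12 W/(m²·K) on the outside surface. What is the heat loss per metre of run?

Cylindrical conduction, so R = ln(r₂/r₁)/(2πkL) per layer, in series:
R_aluminium pipe wall = ln(150.6/145)/(2π×238×1) = 2.534×10^-5 K/W
R_glass-fibre batt = ln(172.6/150.6)/(2π×0.0404×1) = 0.5371 K/W
R_outer film = 1/(h_o·2πr_oL) = 1/(12×2π×0.1726×1) = 0.07684 K/W
R_total = 0.614 K/W
Q = ΔT/R_total = 78/0.614

q′ ≈ 127 W/m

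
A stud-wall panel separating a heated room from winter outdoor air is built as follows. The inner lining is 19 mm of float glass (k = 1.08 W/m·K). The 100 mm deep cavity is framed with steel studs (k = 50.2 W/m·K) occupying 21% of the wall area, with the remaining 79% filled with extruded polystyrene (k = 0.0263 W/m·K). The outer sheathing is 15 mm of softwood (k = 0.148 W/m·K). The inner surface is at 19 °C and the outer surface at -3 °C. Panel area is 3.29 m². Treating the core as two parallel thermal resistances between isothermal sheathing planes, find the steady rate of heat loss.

Q ≈ 564 W

Sheathing layers in series; stud and cavity paths in parallel between them.
R_inner = 0.019/(1.08×3.29) = 0.005347 K/W
R_stud  = 0.1/(50.2×0.21×3.29) = 0.002883 K/W
R_cav   = 0.1/(0.0263×0.79×3.29) = 1.463 K/W
1/R_core = 1/R_stud + 1/R_cav → R_core = 0.002878 K/W
R_outer = 0.015/(0.148×3.29) = 0.03081 K/W
R_total = 0.03903 K/W
Q = ΔT/R_total = 22/0.03903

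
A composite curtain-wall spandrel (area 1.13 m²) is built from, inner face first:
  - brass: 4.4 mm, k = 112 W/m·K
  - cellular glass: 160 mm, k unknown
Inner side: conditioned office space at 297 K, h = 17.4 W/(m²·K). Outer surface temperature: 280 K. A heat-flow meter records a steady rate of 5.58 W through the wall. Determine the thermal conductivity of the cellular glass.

Model the wall as resistances in series:
R_inner film = 1/(h_i·A) = 1/(17.4×1.13) = 0.05086 K/W
R_brass = L/(kA) = 0.0044/(112×1.13) = 3.477×10^-5 K/W
Sum of known resistances R_other = 0.05089 K/W
Total R = ΔT/Q = 17/5.58 = 3.047 K/W
R_cellular glass = R_total − R_other = 2.996 K/W
k = L/(R·A) = 0.16/(2.996×1.13)

k ≈ 0.0473 W/(m·K)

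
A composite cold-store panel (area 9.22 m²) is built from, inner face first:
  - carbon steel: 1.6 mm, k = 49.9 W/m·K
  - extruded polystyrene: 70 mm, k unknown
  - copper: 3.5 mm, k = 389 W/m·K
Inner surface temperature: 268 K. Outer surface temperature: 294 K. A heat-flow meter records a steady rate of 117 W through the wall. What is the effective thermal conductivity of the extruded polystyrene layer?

k ≈ 0.0342 W/(m·K)

Using the resistance-network approach (series):
R_carbon steel = L/(kA) = 0.0016/(49.9×9.22) = 3.478×10^-6 K/W
R_copper = L/(kA) = 0.0035/(389×9.22) = 9.759×10^-7 K/W
Sum of known resistances R_other = 4.454×10^-6 K/W
Total R = ΔT/Q = 26/117 = 0.2222 K/W
R_extruded polystyrene = R_total − R_other = 0.2222 K/W
k = L/(R·A) = 0.07/(0.2222×9.22)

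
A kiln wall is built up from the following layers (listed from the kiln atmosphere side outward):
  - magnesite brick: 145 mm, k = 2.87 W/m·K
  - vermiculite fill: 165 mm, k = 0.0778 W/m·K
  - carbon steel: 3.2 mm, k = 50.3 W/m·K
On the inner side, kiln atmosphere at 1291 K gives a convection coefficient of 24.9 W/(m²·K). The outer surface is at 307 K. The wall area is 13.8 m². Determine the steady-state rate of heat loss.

Model the wall as resistances in series:
R_inner film = 1/(h_i·A) = 1/(24.9×13.8) = 0.00291 K/W
R_magnesite brick = L/(kA) = 0.145/(2.87×13.8) = 0.003661 K/W
R_vermiculite fill = L/(kA) = 0.165/(0.0778×13.8) = 0.1537 K/W
R_carbon steel = L/(kA) = 0.0032/(50.3×13.8) = 4.61×10^-6 K/W
R_total = 0.1603 K/W
Q = ΔT / R_total = 984 / 0.1603

Q ≈ 6140 W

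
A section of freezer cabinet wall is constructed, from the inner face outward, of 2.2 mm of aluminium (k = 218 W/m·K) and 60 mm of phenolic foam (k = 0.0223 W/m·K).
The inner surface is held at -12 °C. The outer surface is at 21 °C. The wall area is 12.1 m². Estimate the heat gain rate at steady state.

Q ≈ 148 W

Series thermal resistances:
R_aluminium = L/(kA) = 0.0022/(218×12.1) = 8.34×10^-7 K/W
R_phenolic foam = L/(kA) = 0.06/(0.0223×12.1) = 0.2224 K/W
R_total = 0.2224 K/W
Q = ΔT / R_total = 33 / 0.2224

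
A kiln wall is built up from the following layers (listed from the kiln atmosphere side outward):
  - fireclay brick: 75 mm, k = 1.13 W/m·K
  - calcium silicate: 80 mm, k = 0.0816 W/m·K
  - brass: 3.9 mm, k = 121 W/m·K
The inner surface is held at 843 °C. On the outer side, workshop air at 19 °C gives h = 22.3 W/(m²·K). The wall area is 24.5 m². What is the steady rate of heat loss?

Q ≈ 18500 W

Series thermal resistances:
R_fireclay brick = L/(kA) = 0.075/(1.13×24.5) = 0.002709 K/W
R_calcium silicate = L/(kA) = 0.08/(0.0816×24.5) = 0.04002 K/W
R_brass = L/(kA) = 0.0039/(121×24.5) = 1.316×10^-6 K/W
R_outer film = 1/(h_o·A) = 1/(22.3×24.5) = 0.00183 K/W
R_total = 0.04456 K/W
Q = ΔT / R_total = 824 / 0.04456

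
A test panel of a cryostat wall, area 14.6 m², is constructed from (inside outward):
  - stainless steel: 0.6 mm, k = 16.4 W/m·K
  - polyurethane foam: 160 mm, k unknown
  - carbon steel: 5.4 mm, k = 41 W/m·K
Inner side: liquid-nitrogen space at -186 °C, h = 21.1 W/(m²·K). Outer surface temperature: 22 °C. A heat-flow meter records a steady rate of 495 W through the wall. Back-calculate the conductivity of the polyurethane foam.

Thermal resistances in series:
R_inner film = 1/(h_i·A) = 1/(21.1×14.6) = 0.003246 K/W
R_stainless steel = L/(kA) = 0.0006/(16.4×14.6) = 2.506×10^-6 K/W
R_carbon steel = L/(kA) = 0.0054/(41×14.6) = 9.021×10^-6 K/W
Sum of known resistances R_other = 0.003258 K/W
Total R = ΔT/Q = 208/495 = 0.4202 K/W
R_polyurethane foam = R_total − R_other = 0.4169 K/W
k = L/(R·A) = 0.16/(0.4169×14.6)

k ≈ 0.0263 W/(m·K)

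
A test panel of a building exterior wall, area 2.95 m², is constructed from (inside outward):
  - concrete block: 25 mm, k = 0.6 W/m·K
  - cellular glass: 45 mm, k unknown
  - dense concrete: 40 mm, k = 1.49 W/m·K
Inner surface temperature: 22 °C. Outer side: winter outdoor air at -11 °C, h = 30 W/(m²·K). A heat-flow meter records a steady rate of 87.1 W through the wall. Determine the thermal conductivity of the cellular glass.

Series thermal resistances:
R_concrete block = L/(kA) = 0.025/(0.6×2.95) = 0.01412 K/W
R_dense concrete = L/(kA) = 0.04/(1.49×2.95) = 0.0091 K/W
R_outer film = 1/(h_o·A) = 1/(30×2.95) = 0.0113 K/W
Sum of known resistances R_other = 0.03452 K/W
Total R = ΔT/Q = 33/87.1 = 0.3789 K/W
R_cellular glass = R_total − R_other = 0.3444 K/W
k = L/(R·A) = 0.045/(0.3444×2.95)

k ≈ 0.0443 W/(m·K)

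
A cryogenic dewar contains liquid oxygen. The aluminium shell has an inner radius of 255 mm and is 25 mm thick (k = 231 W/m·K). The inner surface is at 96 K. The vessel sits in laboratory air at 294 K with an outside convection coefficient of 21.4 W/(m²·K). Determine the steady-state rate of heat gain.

For a spherical shell R = (1/r₁ − 1/r₂)/(4πk); film R = 1/(h·4πr²). In series:
R_aluminium shell = (1/0.255 − 1/0.28)/(4π×231) = 1.206×10^-4 K/W
R_outer film = 1/(h·4πr_o²) = 1/(21.4×4π×0.28²) = 0.04743 K/W
R_total = 0.04755 K/W
Q = ΔT/R_total = 198/0.04755

Q ≈ 4160 W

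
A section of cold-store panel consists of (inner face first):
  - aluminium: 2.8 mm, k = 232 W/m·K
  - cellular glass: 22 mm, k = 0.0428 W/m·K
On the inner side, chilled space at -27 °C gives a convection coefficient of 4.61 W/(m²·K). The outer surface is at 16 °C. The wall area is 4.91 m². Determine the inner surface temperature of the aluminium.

T ≈ -14.2 °C

Treating each layer as a thermal resistance in series:
R_inner film = 1/(h_i·A) = 1/(4.61×4.91) = 0.04418 K/W
R_aluminium = L/(kA) = 0.0028/(232×4.91) = 2.458×10^-6 K/W
R_cellular glass = L/(kA) = 0.022/(0.0428×4.91) = 0.1047 K/W
R_total = 0.1489 K/W;  Q = ΔT/R_total = 43/0.1489 = 288.8 W
T_interface = T_inner + Q·ΣR(inner→interface) = -27 + 289×0.04418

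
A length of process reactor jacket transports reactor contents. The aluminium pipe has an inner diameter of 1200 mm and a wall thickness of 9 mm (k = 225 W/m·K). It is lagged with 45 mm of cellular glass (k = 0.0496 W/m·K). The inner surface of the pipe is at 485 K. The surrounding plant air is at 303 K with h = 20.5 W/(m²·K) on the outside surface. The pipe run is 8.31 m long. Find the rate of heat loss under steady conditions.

Q ≈ 6290 W

Treating each annulus and film as a series resistance:
R_aluminium pipe wall = ln(609/600)/(2π×225×8.31) = 1.267×10^-6 K/W
R_cellular glass = ln(654/609)/(2π×0.0496×8.31) = 0.02753 K/W
R_outer film = 1/(h_o·2πr_oL) = 1/(20.5×2π×0.654×8.31) = 0.001429 K/W
R_total = 0.02896 K/W
Q = ΔT/R_total = 182/0.02896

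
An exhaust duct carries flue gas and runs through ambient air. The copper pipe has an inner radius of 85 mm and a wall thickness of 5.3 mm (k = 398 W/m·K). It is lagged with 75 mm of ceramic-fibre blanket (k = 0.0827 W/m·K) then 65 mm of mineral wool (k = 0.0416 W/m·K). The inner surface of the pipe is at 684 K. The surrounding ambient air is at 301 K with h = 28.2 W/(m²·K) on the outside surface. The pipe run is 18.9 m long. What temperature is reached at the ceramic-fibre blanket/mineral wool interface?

T ≈ 503 K

Cylindrical conduction, so R = ln(r₂/r₁)/(2πkL) per layer, in series:
R_copper pipe wall = ln(90.3/85)/(2π×398×18.9) = 1.28×10^-6 K/W
R_ceramic-fibre blanket = ln(165.3/90.3)/(2π×0.0827×18.9) = 0.06157 K/W
R_mineral wool = ln(230.3/165.3)/(2π×0.0416×18.9) = 0.06713 K/W
R_outer film = 1/(h_o·2πr_oL) = 1/(28.2×2π×0.2303×18.9) = 0.001297 K/W
R_total = 0.13 K/W
Q = ΔT/R_total = 383/0.13
Q = 2950 W
T_interface = T_inner − Q·ΣR(inner→interface) = 684 − 2950×0.06157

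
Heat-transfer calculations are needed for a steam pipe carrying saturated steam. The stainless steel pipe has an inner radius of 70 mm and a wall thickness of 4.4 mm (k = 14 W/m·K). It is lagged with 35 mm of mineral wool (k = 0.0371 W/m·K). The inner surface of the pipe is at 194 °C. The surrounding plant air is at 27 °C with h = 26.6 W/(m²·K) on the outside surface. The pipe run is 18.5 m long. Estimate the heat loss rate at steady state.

Cylindrical conduction, so R = ln(r₂/r₁)/(2πkL) per layer, in series:
R_stainless steel pipe wall = ln(74.4/70)/(2π×14×18.5) = 3.746×10^-5 K/W
R_mineral wool = ln(109.4/74.4)/(2π×0.0371×18.5) = 0.0894 K/W
R_outer film = 1/(h_o·2πr_oL) = 1/(26.6×2π×0.1094×18.5) = 0.002956 K/W
R_total = 0.0924 K/W
Q = ΔT/R_total = 167/0.0924

Q ≈ 1810 W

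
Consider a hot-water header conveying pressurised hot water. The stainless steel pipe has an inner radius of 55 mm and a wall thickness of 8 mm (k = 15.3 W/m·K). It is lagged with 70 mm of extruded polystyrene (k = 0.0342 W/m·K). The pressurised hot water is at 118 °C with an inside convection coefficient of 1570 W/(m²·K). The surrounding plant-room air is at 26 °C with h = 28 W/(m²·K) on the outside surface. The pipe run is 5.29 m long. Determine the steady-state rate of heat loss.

Cylindrical conduction, so R = ln(r₂/r₁)/(2πkL) per layer, in series:
R_inner film = 1/(h_i·2πr₁L) = 1/(1570×2π×0.055×5.29) = 3.484×10^-4 K/W
R_stainless steel pipe wall = ln(63/55)/(2π×15.3×5.29) = 2.67×10^-4 K/W
R_extruded polystyrene = ln(133/63)/(2π×0.0342×5.29) = 0.6573 K/W
R_outer film = 1/(h_o·2πr_oL) = 1/(28×2π×0.133×5.29) = 0.008079 K/W
R_total = 0.666 K/W
Q = ΔT/R_total = 92/0.666

Q ≈ 138 W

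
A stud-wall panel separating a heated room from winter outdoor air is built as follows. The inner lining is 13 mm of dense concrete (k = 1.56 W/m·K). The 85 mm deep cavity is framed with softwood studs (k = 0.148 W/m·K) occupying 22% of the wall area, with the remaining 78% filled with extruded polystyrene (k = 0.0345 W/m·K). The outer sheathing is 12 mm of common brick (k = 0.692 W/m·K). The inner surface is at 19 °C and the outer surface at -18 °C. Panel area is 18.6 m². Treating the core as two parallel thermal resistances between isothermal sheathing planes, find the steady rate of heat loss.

Q ≈ 473 W

Sheathing layers in series; stud and cavity paths in parallel between them.
R_inner = 0.013/(1.56×18.6) = 4.48×10^-4 K/W
R_stud  = 0.085/(0.148×0.22×18.6) = 0.1404 K/W
R_cav   = 0.085/(0.0345×0.78×18.6) = 0.1698 K/W
1/R_core = 1/R_stud + 1/R_cav → R_core = 0.07684 K/W
R_outer = 0.012/(0.692×18.6) = 9.323×10^-4 K/W
R_total = 0.07822 K/W
Q = ΔT/R_total = 37/0.07822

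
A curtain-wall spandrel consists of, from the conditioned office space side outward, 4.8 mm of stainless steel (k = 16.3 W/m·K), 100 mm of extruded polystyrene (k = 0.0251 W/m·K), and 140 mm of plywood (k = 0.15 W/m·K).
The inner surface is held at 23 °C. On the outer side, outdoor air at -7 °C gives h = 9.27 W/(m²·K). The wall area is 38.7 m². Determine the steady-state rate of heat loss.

Treating each layer as a thermal resistance in series:
R_stainless steel = L/(kA) = 0.0048/(16.3×38.7) = 7.609×10^-6 K/W
R_extruded polystyrene = L/(kA) = 0.1/(0.0251×38.7) = 0.1029 K/W
R_plywood = L/(kA) = 0.14/(0.15×38.7) = 0.02412 K/W
R_outer film = 1/(h_o·A) = 1/(9.27×38.7) = 0.002787 K/W
R_total = 0.1299 K/W
Q = ΔT / R_total = 30 / 0.1299

Q ≈ 231 W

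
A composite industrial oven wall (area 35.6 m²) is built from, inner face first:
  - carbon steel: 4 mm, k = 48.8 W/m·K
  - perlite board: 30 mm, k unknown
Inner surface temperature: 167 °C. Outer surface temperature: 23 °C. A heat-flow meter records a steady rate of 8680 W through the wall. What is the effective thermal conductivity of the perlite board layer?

Model the wall as resistances in series:
R_carbon steel = L/(kA) = 0.004/(48.8×35.6) = 2.302×10^-6 K/W
Sum of known resistances R_other = 2.302×10^-6 K/W
Total R = ΔT/Q = 144/8680 = 0.01659 K/W
R_perlite board = R_total − R_other = 0.01659 K/W
k = L/(R·A) = 0.03/(0.01659×35.6)

k ≈ 0.0508 W/(m·K)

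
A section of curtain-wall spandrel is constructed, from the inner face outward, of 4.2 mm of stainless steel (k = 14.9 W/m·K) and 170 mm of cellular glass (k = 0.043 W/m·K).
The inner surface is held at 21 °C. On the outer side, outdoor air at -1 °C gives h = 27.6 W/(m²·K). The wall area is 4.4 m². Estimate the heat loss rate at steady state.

Q ≈ 24.3 W

Using the resistance-network approach (series):
R_stainless steel = L/(kA) = 0.0042/(14.9×4.4) = 6.406×10^-5 K/W
R_cellular glass = L/(kA) = 0.17/(0.043×4.4) = 0.8985 K/W
R_outer film = 1/(h_o·A) = 1/(27.6×4.4) = 0.008235 K/W
R_total = 0.9068 K/W
Q = ΔT / R_total = 22 / 0.9068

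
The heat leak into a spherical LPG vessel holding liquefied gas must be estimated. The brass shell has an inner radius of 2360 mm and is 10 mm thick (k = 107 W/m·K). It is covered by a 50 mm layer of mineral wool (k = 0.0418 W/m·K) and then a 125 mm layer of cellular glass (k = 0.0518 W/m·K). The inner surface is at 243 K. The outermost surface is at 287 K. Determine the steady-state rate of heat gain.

For a spherical shell R = (1/r₁ − 1/r₂)/(4πk); film R = 1/(h·4πr²). In series:
R_brass shell = (1/2.36 − 1/2.37)/(4π×107) = 1.33×10^-6 K/W
R_mineral wool = (1/2.37 − 1/2.42)/(4π×0.0418) = 0.0166 K/W
R_cellular glass = (1/2.42 − 1/2.545)/(4π×0.0518) = 0.03118 K/W
R_total = 0.04778 K/W
Q = ΔT/R_total = 44/0.04778

Q ≈ 921 W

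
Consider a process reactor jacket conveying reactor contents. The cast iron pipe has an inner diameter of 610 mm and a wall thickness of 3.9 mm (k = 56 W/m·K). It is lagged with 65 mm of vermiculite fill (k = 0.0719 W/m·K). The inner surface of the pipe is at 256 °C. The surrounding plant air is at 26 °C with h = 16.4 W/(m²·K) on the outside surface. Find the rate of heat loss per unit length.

q′ ≈ 513 W/m

Per-layer cylindrical resistances, series-summed:
R_cast iron pipe wall = ln(308.9/305)/(2π×56×1) = 3.611×10^-5 K/W
R_vermiculite fill = ln(373.9/308.9)/(2π×0.0719×1) = 0.4227 K/W
R_outer film = 1/(h_o·2πr_oL) = 1/(16.4×2π×0.3739×1) = 0.02595 K/W
R_total = 0.4487 K/W
Q = ΔT/R_total = 230/0.4487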